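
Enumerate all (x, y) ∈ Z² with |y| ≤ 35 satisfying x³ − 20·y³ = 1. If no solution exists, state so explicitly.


The equation is x³ - 20y³ = 1. For fixed y, x³ = 20·y³ + 1, so a solution requires the RHS to be a perfect cube.
Strategy: iterate y from -35 to 35, compute RHS = 20·y³ + 1, and check whether it is a (positive or negative) perfect cube.
Check small values of y:
  y = 0: RHS = 1 = (1)³ ⇒ x = 1 works.
  y = 1: RHS = 21 is not a perfect cube.
  y = -1: RHS = -19 is not a perfect cube.
  y = 2: RHS = 161 is not a perfect cube.
  y = -2: RHS = -159 is not a perfect cube.
  y = 3: RHS = 541 is not a perfect cube.
  y = -3: RHS = -539 is not a perfect cube.
Continuing, at y = -7: RHS = -6859 = (-19)³ ⇒ x = -19 works.
Searching the remaining y in |y| ≤ 35 finds no further solutions.
Collected solutions: (1, 0), (-19, -7).

Solutions (with |y| ≤ 35): (1, 0), (-19, -7).


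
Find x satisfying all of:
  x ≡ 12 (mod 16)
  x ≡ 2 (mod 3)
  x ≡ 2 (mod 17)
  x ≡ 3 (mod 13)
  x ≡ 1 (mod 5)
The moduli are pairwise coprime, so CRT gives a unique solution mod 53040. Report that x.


Product of moduli M = 16 · 3 · 17 · 13 · 5 = 53040.
Merge one congruence at a time:
  Start: x ≡ 12 (mod 16).
  Combine with x ≡ 2 (mod 3); new modulus lcm = 48.
    Write x = 12 + 16·t and substitute into x ≡ 2 (mod 3): 16·t ≡ 2 − 12 = -10 (mod 3).
    Reduce coefficients mod 3: 1·t ≡ 2 (mod 3).
    So t ≡ 2 (mod 3).
    Then x = 12 + 16·2 = 44, valid modulo lcm(16, 3) = 48: x ≡ 44 (mod 48).
  Combine with x ≡ 2 (mod 17); new modulus lcm = 816.
    Write x = 44 + 48·t and substitute into x ≡ 2 (mod 17): 48·t ≡ 2 − 44 = -42 (mod 17).
    Reduce coefficients mod 17: 14·t ≡ 9 (mod 17).
    The inverse of 14 mod 17 is 11 (since 14·11 = 154 = 9·17 + 1), so t ≡ 11·9 = 99 ≡ 14 (mod 17).
    Then x = 44 + 48·14 = 716, valid modulo lcm(48, 17) = 816: x ≡ 716 (mod 816).
  Combine with x ≡ 3 (mod 13); new modulus lcm = 10608.
    Write x = 716 + 816·t and substitute into x ≡ 3 (mod 13): 816·t ≡ 3 − 716 = -713 (mod 13).
    Reduce coefficients mod 13: 10·t ≡ 2 (mod 13).
    The inverse of 10 mod 13 is 4 (since 10·4 = 40 = 3·13 + 1), so t ≡ 4·2 = 8 ≡ 8 (mod 13).
    Then x = 716 + 816·8 = 7244, valid modulo lcm(816, 13) = 10608: x ≡ 7244 (mod 10608).
  Combine with x ≡ 1 (mod 5); new modulus lcm = 53040.
    Write x = 7244 + 10608·t and substitute into x ≡ 1 (mod 5): 10608·t ≡ 1 − 7244 = -7243 (mod 5).
    Reduce coefficients mod 5: 3·t ≡ 2 (mod 5).
    The inverse of 3 mod 5 is 2 (since 3·2 = 6 = 1·5 + 1), so t ≡ 2·2 = 4 ≡ 4 (mod 5).
    Then x = 7244 + 10608·4 = 49676, valid modulo lcm(10608, 5) = 53040: x ≡ 49676 (mod 53040).
Verify against each original: 49676 mod 16 = 12, 49676 mod 3 = 2, 49676 mod 17 = 2, 49676 mod 13 = 3, 49676 mod 5 = 1.

x ≡ 49676 (mod 53040).


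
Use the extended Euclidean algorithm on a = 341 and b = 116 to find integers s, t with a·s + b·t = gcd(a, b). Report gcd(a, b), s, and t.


Euclidean algorithm on (341, 116) — divide until remainder is 0:
  341 = 2 · 116 + 109
  116 = 1 · 109 + 7
  109 = 15 · 7 + 4
  7 = 1 · 4 + 3
  4 = 1 · 3 + 1
  3 = 3 · 1 + 0
gcd(341, 116) = 1.
Track Bezout coefficients alongside the remainders: start with r₀ = 341 = a·1 + b·0 (s = 1, t = 0) and r₁ = 116 = a·0 + b·1 (s = 0, t = 1); each new remainder r_{k+1} = r_{k-1} − q_k·r_k inherits s_{k+1} = s_{k-1} − q_k·s_k, t_{k+1} = t_{k-1} − q_k·t_k, so r_k = a·s_k + b·t_k at every step:
  q = 2: r = 109, s = 1 − 2·0 = 1, t = 0 − 2·1 = -2  (check: 341·1 + 116·(-2) = 109)
  q = 1: r = 7, s = 0 − 1·1 = -1, t = 1 − 1·(-2) = 3  (check: 341·(-1) + 116·3 = 7)
  q = 15: r = 4, s = 1 − 15·(-1) = 16, t = -2 − 15·3 = -47  (check: 341·16 + 116·(-47) = 4)
  q = 1: r = 3, s = -1 − 1·16 = -17, t = 3 − 1·(-47) = 50  (check: 341·(-17) + 116·50 = 3)
  q = 1: r = 1, s = 16 − 1·(-17) = 33, t = -47 − 1·50 = -97  (check: 341·33 + 116·(-97) = 1)
The row with r = 1 (the gcd) gives the Bezout coefficients s = 33, t = -97.
Result: 341 · (33) + 116 · (-97) = 1.

gcd(341, 116) = 1; s = 33, t = -97 (check: 341·33 + 116·(-97) = 1).


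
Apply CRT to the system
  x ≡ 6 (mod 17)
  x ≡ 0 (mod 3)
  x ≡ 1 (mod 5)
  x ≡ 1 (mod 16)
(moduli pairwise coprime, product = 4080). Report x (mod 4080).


Product of moduli M = 17 · 3 · 5 · 16 = 4080.
Merge one congruence at a time:
  Start: x ≡ 6 (mod 17).
  Combine with x ≡ 0 (mod 3); new modulus lcm = 51.
    Write x = 6 + 17·t and substitute into x ≡ 0 (mod 3): 17·t ≡ 0 − 6 = -6 (mod 3).
    Reduce coefficients mod 3: 2·t ≡ 0 (mod 3).
    The inverse of 2 mod 3 is 2 (since 2·2 = 4 = 1·3 + 1), so t ≡ 2·0 = 0 ≡ 0 (mod 3).
    Then x = 6 + 17·0 = 6, valid modulo lcm(17, 3) = 51: x ≡ 6 (mod 51).
  Combine with x ≡ 1 (mod 5); new modulus lcm = 255.
    Write x = 6 + 51·t and substitute into x ≡ 1 (mod 5): 51·t ≡ 1 − 6 = -5 (mod 5).
    Reduce coefficients mod 5: 1·t ≡ 0 (mod 5).
    So t ≡ 0 (mod 5).
    Then x = 6 + 51·0 = 6, valid modulo lcm(51, 5) = 255: x ≡ 6 (mod 255).
  Combine with x ≡ 1 (mod 16); new modulus lcm = 4080.
    Write x = 6 + 255·t and substitute into x ≡ 1 (mod 16): 255·t ≡ 1 − 6 = -5 (mod 16).
    Reduce coefficients mod 16: 15·t ≡ 11 (mod 16).
    The inverse of 15 mod 16 is 15 (since 15·15 = 225 = 14·16 + 1), so t ≡ 15·11 = 165 ≡ 5 (mod 16).
    Then x = 6 + 255·5 = 1281, valid modulo lcm(255, 16) = 4080: x ≡ 1281 (mod 4080).
Verify against each original: 1281 mod 17 = 6, 1281 mod 3 = 0, 1281 mod 5 = 1, 1281 mod 16 = 1.

x ≡ 1281 (mod 4080).


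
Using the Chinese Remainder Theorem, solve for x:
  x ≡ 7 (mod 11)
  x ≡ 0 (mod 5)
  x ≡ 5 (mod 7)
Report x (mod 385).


Moduli 11, 5, 7 are pairwise coprime; by CRT there is a unique solution modulo M = 11 · 5 · 7 = 385.
Solve pairwise, accumulating the modulus:
  Start with x ≡ 7 (mod 11).
  Combine with x ≡ 0 (mod 5): since gcd(11, 5) = 1, we get a unique residue mod 55.
    Write x = 7 + 11·t and substitute into x ≡ 0 (mod 5): 11·t ≡ 0 − 7 = -7 (mod 5).
    Reduce coefficients mod 5: 1·t ≡ 3 (mod 5).
    So t ≡ 3 (mod 5).
    Then x = 7 + 11·3 = 40, valid modulo lcm(11, 5) = 55: x ≡ 40 (mod 55).
  Combine with x ≡ 5 (mod 7): since gcd(55, 7) = 1, we get a unique residue mod 385.
    Write x = 40 + 55·t and substitute into x ≡ 5 (mod 7): 55·t ≡ 5 − 40 = -35 (mod 7).
    Reduce coefficients mod 7: 6·t ≡ 0 (mod 7).
    The inverse of 6 mod 7 is 6 (since 6·6 = 36 = 5·7 + 1), so t ≡ 6·0 = 0 ≡ 0 (mod 7).
    Then x = 40 + 55·0 = 40, valid modulo lcm(55, 7) = 385: x ≡ 40 (mod 385).
Verify: 40 mod 11 = 7 ✓, 40 mod 5 = 0 ✓, 40 mod 7 = 5 ✓.

x ≡ 40 (mod 385).


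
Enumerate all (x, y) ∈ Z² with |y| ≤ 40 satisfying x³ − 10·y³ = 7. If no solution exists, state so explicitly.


The equation is x³ - 10y³ = 7. For fixed y, x³ = 10·y³ + 7, so a solution requires the RHS to be a perfect cube.
Strategy: iterate y from -40 to 40, compute RHS = 10·y³ + 7, and check whether it is a (positive or negative) perfect cube.
Check small values of y:
  y = 0: RHS = 7 is not a perfect cube.
  y = 1: RHS = 17 is not a perfect cube.
  y = -1: RHS = -3 is not a perfect cube.
  y = 2: RHS = 87 is not a perfect cube.
  y = -2: RHS = -73 is not a perfect cube.
  y = 3: RHS = 277 is not a perfect cube.
  y = -3: RHS = -263 is not a perfect cube.
Continuing the search up to |y| = 40 finds no solutions either.
No (x, y) in the scanned range satisfies the equation.

No integer solutions with |y| ≤ 40.


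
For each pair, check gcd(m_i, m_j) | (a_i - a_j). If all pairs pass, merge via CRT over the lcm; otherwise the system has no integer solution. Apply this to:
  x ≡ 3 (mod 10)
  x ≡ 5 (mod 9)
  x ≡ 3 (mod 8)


Moduli 10, 9, 8 are not pairwise coprime, so CRT works modulo lcm(m_i) when all pairwise compatibility conditions hold.
Pairwise compatibility: gcd(m_i, m_j) must divide a_i - a_j for every pair.
Merge one congruence at a time:
  Start: x ≡ 3 (mod 10).
  Combine with x ≡ 5 (mod 9): gcd(10, 9) = 1; 5 - 3 = 2, which IS divisible by 1, so compatible.
    Write x = 3 + 10·t and substitute into x ≡ 5 (mod 9): 10·t ≡ 5 − 3 = 2 (mod 9).
    Reduce coefficients mod 9: 1·t ≡ 2 (mod 9).
    So t ≡ 2 (mod 9).
    Then x = 3 + 10·2 = 23, valid modulo lcm(10, 9) = 90: x ≡ 23 (mod 90).
  Combine with x ≡ 3 (mod 8): gcd(90, 8) = 2; 3 - 23 = -20, which IS divisible by 2, so compatible.
    Write x = 23 + 90·t and substitute into x ≡ 3 (mod 8): 90·t ≡ 3 − 23 = -20 (mod 8).
    Divide the congruence (and modulus) by g = 2: 45·t ≡ -10 (mod 4).
    Reduce coefficients mod 4: 1·t ≡ 2 (mod 4).
    So t ≡ 2 (mod 4).
    Then x = 23 + 90·2 = 203, valid modulo lcm(90, 8) = 360: x ≡ 203 (mod 360).
Verify: 203 mod 10 = 3, 203 mod 9 = 5, 203 mod 8 = 3.

x ≡ 203 (mod 360).


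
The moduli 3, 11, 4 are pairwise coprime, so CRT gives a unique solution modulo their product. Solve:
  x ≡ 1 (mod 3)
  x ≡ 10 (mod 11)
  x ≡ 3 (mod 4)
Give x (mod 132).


Moduli 3, 11, 4 are pairwise coprime; by CRT there is a unique solution modulo M = 3 · 11 · 4 = 132.
Solve pairwise, accumulating the modulus:
  Start with x ≡ 1 (mod 3).
  Combine with x ≡ 10 (mod 11): since gcd(3, 11) = 1, we get a unique residue mod 33.
    Write x = 1 + 3·t and substitute into x ≡ 10 (mod 11): 3·t ≡ 10 − 1 = 9 (mod 11).
    The inverse of 3 mod 11 is 4 (since 3·4 = 12 = 1·11 + 1), so t ≡ 4·9 = 36 ≡ 3 (mod 11).
    Then x = 1 + 3·3 = 10, valid modulo lcm(3, 11) = 33: x ≡ 10 (mod 33).
  Combine with x ≡ 3 (mod 4): since gcd(33, 4) = 1, we get a unique residue mod 132.
    Write x = 10 + 33·t and substitute into x ≡ 3 (mod 4): 33·t ≡ 3 − 10 = -7 (mod 4).
    Reduce coefficients mod 4: 1·t ≡ 1 (mod 4).
    So t ≡ 1 (mod 4).
    Then x = 10 + 33·1 = 43, valid modulo lcm(33, 4) = 132: x ≡ 43 (mod 132).
Verify: 43 mod 3 = 1 ✓, 43 mod 11 = 10 ✓, 43 mod 4 = 3 ✓.

x ≡ 43 (mod 132).


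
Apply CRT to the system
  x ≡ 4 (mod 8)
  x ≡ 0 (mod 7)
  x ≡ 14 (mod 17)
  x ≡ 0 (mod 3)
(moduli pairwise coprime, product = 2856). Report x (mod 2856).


Product of moduli M = 8 · 7 · 17 · 3 = 2856.
Merge one congruence at a time:
  Start: x ≡ 4 (mod 8).
  Combine with x ≡ 0 (mod 7); new modulus lcm = 56.
    Write x = 4 + 8·t and substitute into x ≡ 0 (mod 7): 8·t ≡ 0 − 4 = -4 (mod 7).
    Reduce coefficients mod 7: 1·t ≡ 3 (mod 7).
    So t ≡ 3 (mod 7).
    Then x = 4 + 8·3 = 28, valid modulo lcm(8, 7) = 56: x ≡ 28 (mod 56).
  Combine with x ≡ 14 (mod 17); new modulus lcm = 952.
    Write x = 28 + 56·t and substitute into x ≡ 14 (mod 17): 56·t ≡ 14 − 28 = -14 (mod 17).
    Reduce coefficients mod 17: 5·t ≡ 3 (mod 17).
    The inverse of 5 mod 17 is 7 (since 5·7 = 35 = 2·17 + 1), so t ≡ 7·3 = 21 ≡ 4 (mod 17).
    Then x = 28 + 56·4 = 252, valid modulo lcm(56, 17) = 952: x ≡ 252 (mod 952).
  Combine with x ≡ 0 (mod 3); new modulus lcm = 2856.
    Write x = 252 + 952·t and substitute into x ≡ 0 (mod 3): 952·t ≡ 0 − 252 = -252 (mod 3).
    Reduce coefficients mod 3: 1·t ≡ 0 (mod 3).
    So t ≡ 0 (mod 3).
    Then x = 252 + 952·0 = 252, valid modulo lcm(952, 3) = 2856: x ≡ 252 (mod 2856).
Verify against each original: 252 mod 8 = 4, 252 mod 7 = 0, 252 mod 17 = 14, 252 mod 3 = 0.

x ≡ 252 (mod 2856).


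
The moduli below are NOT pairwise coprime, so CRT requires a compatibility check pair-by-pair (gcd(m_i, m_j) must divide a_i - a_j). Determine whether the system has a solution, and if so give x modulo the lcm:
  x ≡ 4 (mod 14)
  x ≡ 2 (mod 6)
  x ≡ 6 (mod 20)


Moduli 14, 6, 20 are not pairwise coprime, so CRT works modulo lcm(m_i) when all pairwise compatibility conditions hold.
Pairwise compatibility: gcd(m_i, m_j) must divide a_i - a_j for every pair.
Merge one congruence at a time:
  Start: x ≡ 4 (mod 14).
  Combine with x ≡ 2 (mod 6): gcd(14, 6) = 2; 2 - 4 = -2, which IS divisible by 2, so compatible.
    Write x = 4 + 14·t and substitute into x ≡ 2 (mod 6): 14·t ≡ 2 − 4 = -2 (mod 6).
    Divide the congruence (and modulus) by g = 2: 7·t ≡ -1 (mod 3).
    Reduce coefficients mod 3: 1·t ≡ 2 (mod 3).
    So t ≡ 2 (mod 3).
    Then x = 4 + 14·2 = 32, valid modulo lcm(14, 6) = 42: x ≡ 32 (mod 42).
  Combine with x ≡ 6 (mod 20): gcd(42, 20) = 2; 6 - 32 = -26, which IS divisible by 2, so compatible.
    Write x = 32 + 42·t and substitute into x ≡ 6 (mod 20): 42·t ≡ 6 − 32 = -26 (mod 20).
    Divide the congruence (and modulus) by g = 2: 21·t ≡ -13 (mod 10).
    Reduce coefficients mod 10: 1·t ≡ 7 (mod 10).
    So t ≡ 7 (mod 10).
    Then x = 32 + 42·7 = 326, valid modulo lcm(42, 20) = 420: x ≡ 326 (mod 420).
Verify: 326 mod 14 = 4, 326 mod 6 = 2, 326 mod 20 = 6.

x ≡ 326 (mod 420).


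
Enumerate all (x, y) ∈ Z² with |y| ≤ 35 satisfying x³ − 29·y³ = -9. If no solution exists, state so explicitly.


The equation is x³ - 29y³ = -9. For fixed y, x³ = 29·y³ − 9, so a solution requires the RHS to be a perfect cube.
Strategy: iterate y from -35 to 35, compute RHS = 29·y³ − 9, and check whether it is a (positive or negative) perfect cube.
Check small values of y:
  y = 0: RHS = -9 is not a perfect cube.
  y = 1: RHS = 20 is not a perfect cube.
  y = -1: RHS = -38 is not a perfect cube.
  y = 2: RHS = 223 is not a perfect cube.
  y = -2: RHS = -241 is not a perfect cube.
  y = 3: RHS = 774 is not a perfect cube.
  y = -3: RHS = -792 is not a perfect cube.
Continuing the search up to |y| = 35 finds no solutions either.
No (x, y) in the scanned range satisfies the equation.

No integer solutions with |y| ≤ 35.


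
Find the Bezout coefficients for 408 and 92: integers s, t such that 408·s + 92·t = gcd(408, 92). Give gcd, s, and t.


Euclidean algorithm on (408, 92) — divide until remainder is 0:
  408 = 4 · 92 + 40
  92 = 2 · 40 + 12
  40 = 3 · 12 + 4
  12 = 3 · 4 + 0
gcd(408, 92) = 4.
Track Bezout coefficients alongside the remainders: start with r₀ = 408 = a·1 + b·0 (s = 1, t = 0) and r₁ = 92 = a·0 + b·1 (s = 0, t = 1); each new remainder r_{k+1} = r_{k-1} − q_k·r_k inherits s_{k+1} = s_{k-1} − q_k·s_k, t_{k+1} = t_{k-1} − q_k·t_k, so r_k = a·s_k + b·t_k at every step:
  q = 4: r = 40, s = 1 − 4·0 = 1, t = 0 − 4·1 = -4  (check: 408·1 + 92·(-4) = 40)
  q = 2: r = 12, s = 0 − 2·1 = -2, t = 1 − 2·(-4) = 9  (check: 408·(-2) + 92·9 = 12)
  q = 3: r = 4, s = 1 − 3·(-2) = 7, t = -4 − 3·9 = -31  (check: 408·7 + 92·(-31) = 4)
The row with r = 4 (the gcd) gives the Bezout coefficients s = 7, t = -31.
Result: 408 · (7) + 92 · (-31) = 4.

gcd(408, 92) = 4; s = 7, t = -31 (check: 408·7 + 92·(-31) = 4).


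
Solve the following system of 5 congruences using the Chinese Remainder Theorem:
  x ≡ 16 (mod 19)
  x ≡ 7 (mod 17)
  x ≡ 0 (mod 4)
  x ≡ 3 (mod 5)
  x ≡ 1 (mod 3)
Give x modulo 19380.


Product of moduli M = 19 · 17 · 4 · 5 · 3 = 19380.
Merge one congruence at a time:
  Start: x ≡ 16 (mod 19).
  Combine with x ≡ 7 (mod 17); new modulus lcm = 323.
    Write x = 16 + 19·t and substitute into x ≡ 7 (mod 17): 19·t ≡ 7 − 16 = -9 (mod 17).
    Reduce coefficients mod 17: 2·t ≡ 8 (mod 17).
    The inverse of 2 mod 17 is 9 (since 2·9 = 18 = 1·17 + 1), so t ≡ 9·8 = 72 ≡ 4 (mod 17).
    Then x = 16 + 19·4 = 92, valid modulo lcm(19, 17) = 323: x ≡ 92 (mod 323).
  Combine with x ≡ 0 (mod 4); new modulus lcm = 1292.
    Write x = 92 + 323·t and substitute into x ≡ 0 (mod 4): 323·t ≡ 0 − 92 = -92 (mod 4).
    Reduce coefficients mod 4: 3·t ≡ 0 (mod 4).
    The inverse of 3 mod 4 is 3 (since 3·3 = 9 = 2·4 + 1), so t ≡ 3·0 = 0 ≡ 0 (mod 4).
    Then x = 92 + 323·0 = 92, valid modulo lcm(323, 4) = 1292: x ≡ 92 (mod 1292).
  Combine with x ≡ 3 (mod 5); new modulus lcm = 6460.
    Write x = 92 + 1292·t and substitute into x ≡ 3 (mod 5): 1292·t ≡ 3 − 92 = -89 (mod 5).
    Reduce coefficients mod 5: 2·t ≡ 1 (mod 5).
    The inverse of 2 mod 5 is 3 (since 2·3 = 6 = 1·5 + 1), so t ≡ 3·1 = 3 ≡ 3 (mod 5).
    Then x = 92 + 1292·3 = 3968, valid modulo lcm(1292, 5) = 6460: x ≡ 3968 (mod 6460).
  Combine with x ≡ 1 (mod 3); new modulus lcm = 19380.
    Write x = 3968 + 6460·t and substitute into x ≡ 1 (mod 3): 6460·t ≡ 1 − 3968 = -3967 (mod 3).
    Reduce coefficients mod 3: 1·t ≡ 2 (mod 3).
    So t ≡ 2 (mod 3).
    Then x = 3968 + 6460·2 = 16888, valid modulo lcm(6460, 3) = 19380: x ≡ 16888 (mod 19380).
Verify against each original: 16888 mod 19 = 16, 16888 mod 17 = 7, 16888 mod 4 = 0, 16888 mod 5 = 3, 16888 mod 3 = 1.

x ≡ 16888 (mod 19380).


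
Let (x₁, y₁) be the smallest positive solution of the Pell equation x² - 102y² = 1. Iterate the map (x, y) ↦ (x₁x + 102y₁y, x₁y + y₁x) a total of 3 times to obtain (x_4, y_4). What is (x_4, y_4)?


Step 1: Find the fundamental solution (x₁, y₁) of x² - 102y² = 1.
  Expand √102 as a continued fraction. a₀ = ⌊√102⌋ = 10; iterate m_{k+1} = d_k·a_k − m_k, d_{k+1} = (102 − m_{k+1}²)/d_k, a_{k+1} = ⌊(a₀ + m_{k+1})/d_{k+1}⌋ (starting m₀ = 0, d₀ = 1), with convergents p_k = a_k·p_{k-1} + p_{k-2}, q_k = a_k·q_{k-1} + q_{k-2} (p₋₁ = 1, q₋₁ = 0):
  k = 0: a₀ = 10; p₀/q₀ = 10/1; p₀² − 102·q₀² = 100 − 102 = -2.
  k = 1: m = 10, d = 2, a = ⌊(10 + 10)/2⌋ = 10; p/q = (10·10 + 1)/(10·1 + 0) = 101/10; p² − 102·q² = 10201 − 10200 = 1.
  The first convergent with p² − 102·q² = 1 gives the fundamental solution (x₁, y₁) = (101, 10).
Step 2: Apply the recurrence (x_{n+1}, y_{n+1}) = (x₁x_n + 102y₁y_n, x₁y_n + y₁x_n) repeatedly.
  From (x_1, y_1) = (101, 10): x_2 = 101·101 + 102·10·10 = 20401; y_2 = 101·10 + 10·101 = 2020.
  From (x_2, y_2) = (20401, 2020): x_3 = 101·20401 + 102·10·2020 = 4120901; y_3 = 101·2020 + 10·20401 = 408030.
  From (x_3, y_3) = (4120901, 408030): x_4 = 101·4120901 + 102·10·408030 = 832401601; y_4 = 101·408030 + 10·4120901 = 82420040.
Step 3: Verify x_4² - 102·y_4² = 692892425347363201 - 692892425347363200 = 1 (should be 1). ✓

(x_1, y_1) = (101, 10); (x_4, y_4) = (832401601, 82420040).


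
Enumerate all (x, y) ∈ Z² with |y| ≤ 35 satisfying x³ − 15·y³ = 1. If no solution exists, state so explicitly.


The equation is x³ - 15y³ = 1. For fixed y, x³ = 15·y³ + 1, so a solution requires the RHS to be a perfect cube.
Strategy: iterate y from -35 to 35, compute RHS = 15·y³ + 1, and check whether it is a (positive or negative) perfect cube.
Check small values of y:
  y = 0: RHS = 1 = (1)³ ⇒ x = 1 works.
  y = 1: RHS = 16 is not a perfect cube.
  y = -1: RHS = -14 is not a perfect cube.
  y = 2: RHS = 121 is not a perfect cube.
  y = -2: RHS = -119 is not a perfect cube.
  y = 3: RHS = 406 is not a perfect cube.
  y = -3: RHS = -404 is not a perfect cube.
Continuing the search up to |y| = 35 finds no further solutions beyond those listed.
Collected solutions: (1, 0).

Solutions (with |y| ≤ 35): (1, 0).


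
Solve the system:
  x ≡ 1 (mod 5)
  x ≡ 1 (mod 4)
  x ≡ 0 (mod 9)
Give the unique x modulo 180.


Moduli 5, 4, 9 are pairwise coprime; by CRT there is a unique solution modulo M = 5 · 4 · 9 = 180.
Solve pairwise, accumulating the modulus:
  Start with x ≡ 1 (mod 5).
  Combine with x ≡ 1 (mod 4): since gcd(5, 4) = 1, we get a unique residue mod 20.
    Write x = 1 + 5·t and substitute into x ≡ 1 (mod 4): 5·t ≡ 1 − 1 = 0 (mod 4).
    Reduce coefficients mod 4: 1·t ≡ 0 (mod 4).
    So t ≡ 0 (mod 4).
    Then x = 1 + 5·0 = 1, valid modulo lcm(5, 4) = 20: x ≡ 1 (mod 20).
  Combine with x ≡ 0 (mod 9): since gcd(20, 9) = 1, we get a unique residue mod 180.
    Write x = 1 + 20·t and substitute into x ≡ 0 (mod 9): 20·t ≡ 0 − 1 = -1 (mod 9).
    Reduce coefficients mod 9: 2·t ≡ 8 (mod 9).
    The inverse of 2 mod 9 is 5 (since 2·5 = 10 = 1·9 + 1), so t ≡ 5·8 = 40 ≡ 4 (mod 9).
    Then x = 1 + 20·4 = 81, valid modulo lcm(20, 9) = 180: x ≡ 81 (mod 180).
Verify: 81 mod 5 = 1 ✓, 81 mod 4 = 1 ✓, 81 mod 9 = 0 ✓.

x ≡ 81 (mod 180).


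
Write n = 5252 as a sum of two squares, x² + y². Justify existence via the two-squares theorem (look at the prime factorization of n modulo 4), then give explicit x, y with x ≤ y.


Step 1: Factor n = 5252 = 2^2 · 13 · 101.
Step 2: Check the mod-4 condition on each prime factor: 2 = 2 (special); 13 ≡ 1 (mod 4), exponent 1; 101 ≡ 1 (mod 4), exponent 1.
All primes ≡ 3 (mod 4) appear to even exponent (or don't appear), so by the two-squares theorem n IS expressible as a sum of two squares.
Step 3: Build a representation. Group n = k² · m with k = 2 and m = 13 · 101 = 1313 (a product of primes ≡ 1 (mod 4)); a representation of m scales to one of n via (k·x)² + (k·y)² = k²(x² + y²). Each prime p ≡ 1 (mod 4) is itself a sum of two squares; find a² by testing p − a² for a perfect square:
  13: 13 − 1² = 12, 13 − 2² = 9 = 3² ⇒ 13 = 2² + 3².
  101: 101 − 1² = 100 = 10² ⇒ 101 = 1² + 10².
  Combine using the Brahmagupta–Fibonacci identity (a² + b²)(c² + d²) = (ac − bd)² + (ad + bc)² = (ac + bd)² + (ad − bc)²:
  13 · 101 = 1313: from (2² + 3²)(1² + 10²), take (2·1 − 3·10, 2·10 + 3·1) = (2 − 30, 20 + 3) = (-28, 23); dropping signs (only squares matter) gives (28, 23); check 28² + 23² = 784 + 529 = 1313 ✓.
  Scale by k = 2: (2·28, 2·23) = (56, 46).
Step 4: Order so x ≤ y and verify: 46² + 56² = 2116 + 3136 = 5252 = n. ✓

n = 5252 = 46² + 56² (one valid representation with x ≤ y).


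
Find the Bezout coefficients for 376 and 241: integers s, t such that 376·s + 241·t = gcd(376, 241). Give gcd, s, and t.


Euclidean algorithm on (376, 241) — divide until remainder is 0:
  376 = 1 · 241 + 135
  241 = 1 · 135 + 106
  135 = 1 · 106 + 29
  106 = 3 · 29 + 19
  29 = 1 · 19 + 10
  19 = 1 · 10 + 9
  10 = 1 · 9 + 1
  9 = 9 · 1 + 0
gcd(376, 241) = 1.
Track Bezout coefficients alongside the remainders: start with r₀ = 376 = a·1 + b·0 (s = 1, t = 0) and r₁ = 241 = a·0 + b·1 (s = 0, t = 1); each new remainder r_{k+1} = r_{k-1} − q_k·r_k inherits s_{k+1} = s_{k-1} − q_k·s_k, t_{k+1} = t_{k-1} − q_k·t_k, so r_k = a·s_k + b·t_k at every step:
  q = 1: r = 135, s = 1 − 1·0 = 1, t = 0 − 1·1 = -1  (check: 376·1 + 241·(-1) = 135)
  q = 1: r = 106, s = 0 − 1·1 = -1, t = 1 − 1·(-1) = 2  (check: 376·(-1) + 241·2 = 106)
  q = 1: r = 29, s = 1 − 1·(-1) = 2, t = -1 − 1·2 = -3  (check: 376·2 + 241·(-3) = 29)
  q = 3: r = 19, s = -1 − 3·2 = -7, t = 2 − 3·(-3) = 11  (check: 376·(-7) + 241·11 = 19)
  q = 1: r = 10, s = 2 − 1·(-7) = 9, t = -3 − 1·11 = -14  (check: 376·9 + 241·(-14) = 10)
  q = 1: r = 9, s = -7 − 1·9 = -16, t = 11 − 1·(-14) = 25  (check: 376·(-16) + 241·25 = 9)
  q = 1: r = 1, s = 9 − 1·(-16) = 25, t = -14 − 1·25 = -39  (check: 376·25 + 241·(-39) = 1)
The row with r = 1 (the gcd) gives the Bezout coefficients s = 25, t = -39.
Result: 376 · (25) + 241 · (-39) = 1.

gcd(376, 241) = 1; s = 25, t = -39 (check: 376·25 + 241·(-39) = 1).


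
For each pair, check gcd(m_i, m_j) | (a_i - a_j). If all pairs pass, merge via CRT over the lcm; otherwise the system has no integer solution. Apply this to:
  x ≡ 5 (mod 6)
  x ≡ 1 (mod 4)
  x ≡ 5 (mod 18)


Moduli 6, 4, 18 are not pairwise coprime, so CRT works modulo lcm(m_i) when all pairwise compatibility conditions hold.
Pairwise compatibility: gcd(m_i, m_j) must divide a_i - a_j for every pair.
Merge one congruence at a time:
  Start: x ≡ 5 (mod 6).
  Combine with x ≡ 1 (mod 4): gcd(6, 4) = 2; 1 - 5 = -4, which IS divisible by 2, so compatible.
    Write x = 5 + 6·t and substitute into x ≡ 1 (mod 4): 6·t ≡ 1 − 5 = -4 (mod 4).
    Divide the congruence (and modulus) by g = 2: 3·t ≡ -2 (mod 2).
    Reduce coefficients mod 2: 1·t ≡ 0 (mod 2).
    So t ≡ 0 (mod 2).
    Then x = 5 + 6·0 = 5, valid modulo lcm(6, 4) = 12: x ≡ 5 (mod 12).
  Combine with x ≡ 5 (mod 18): gcd(12, 18) = 6; 5 - 5 = 0, which IS divisible by 6, so compatible.
    Write x = 5 + 12·t and substitute into x ≡ 5 (mod 18): 12·t ≡ 5 − 5 = 0 (mod 18).
    Divide the congruence (and modulus) by g = 6: 2·t ≡ 0 (mod 3).
    The inverse of 2 mod 3 is 2 (since 2·2 = 4 = 1·3 + 1), so t ≡ 2·0 = 0 ≡ 0 (mod 3).
    Then x = 5 + 12·0 = 5, valid modulo lcm(12, 18) = 36: x ≡ 5 (mod 36).
Verify: 5 mod 6 = 5, 5 mod 4 = 1, 5 mod 18 = 5.

x ≡ 5 (mod 36).


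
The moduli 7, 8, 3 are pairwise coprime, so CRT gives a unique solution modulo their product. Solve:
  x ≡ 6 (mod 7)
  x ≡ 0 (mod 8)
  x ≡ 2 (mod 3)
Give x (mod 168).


Moduli 7, 8, 3 are pairwise coprime; by CRT there is a unique solution modulo M = 7 · 8 · 3 = 168.
Solve pairwise, accumulating the modulus:
  Start with x ≡ 6 (mod 7).
  Combine with x ≡ 0 (mod 8): since gcd(7, 8) = 1, we get a unique residue mod 56.
    Write x = 6 + 7·t and substitute into x ≡ 0 (mod 8): 7·t ≡ 0 − 6 = -6 (mod 8).
    Reduce coefficients mod 8: 7·t ≡ 2 (mod 8).
    The inverse of 7 mod 8 is 7 (since 7·7 = 49 = 6·8 + 1), so t ≡ 7·2 = 14 ≡ 6 (mod 8).
    Then x = 6 + 7·6 = 48, valid modulo lcm(7, 8) = 56: x ≡ 48 (mod 56).
  Combine with x ≡ 2 (mod 3): since gcd(56, 3) = 1, we get a unique residue mod 168.
    Write x = 48 + 56·t and substitute into x ≡ 2 (mod 3): 56·t ≡ 2 − 48 = -46 (mod 3).
    Reduce coefficients mod 3: 2·t ≡ 2 (mod 3).
    The inverse of 2 mod 3 is 2 (since 2·2 = 4 = 1·3 + 1), so t ≡ 2·2 = 4 ≡ 1 (mod 3).
    Then x = 48 + 56·1 = 104, valid modulo lcm(56, 3) = 168: x ≡ 104 (mod 168).
Verify: 104 mod 7 = 6 ✓, 104 mod 8 = 0 ✓, 104 mod 3 = 2 ✓.

x ≡ 104 (mod 168).


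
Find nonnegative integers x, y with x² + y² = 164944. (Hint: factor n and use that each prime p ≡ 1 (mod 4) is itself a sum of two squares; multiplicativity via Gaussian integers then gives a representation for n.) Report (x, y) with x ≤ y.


Step 1: Factor n = 164944 = 2^4 · 13^2 · 61.
Step 2: Check the mod-4 condition on each prime factor: 2 = 2 (special); 13 ≡ 1 (mod 4), exponent 2; 61 ≡ 1 (mod 4), exponent 1.
All primes ≡ 3 (mod 4) appear to even exponent (or don't appear), so by the two-squares theorem n IS expressible as a sum of two squares.
Step 3: Build a representation. Group n = k² · m with k = 4 and m = 13 · 13 · 61 = 10309 (a product of primes ≡ 1 (mod 4)); a representation of m scales to one of n via (k·x)² + (k·y)² = k²(x² + y²). Each prime p ≡ 1 (mod 4) is itself a sum of two squares; find a² by testing p − a² for a perfect square:
  13: 13 − 1² = 12, 13 − 2² = 9 = 3² ⇒ 13 = 2² + 3².
  61: 61 − 1² = 60, 61 − 2² = 57, 61 − 3² = 52, 61 − 4² = 45, 61 − 5² = 36 = 6² ⇒ 61 = 5² + 6².
  Combine using the Brahmagupta–Fibonacci identity (a² + b²)(c² + d²) = (ac − bd)² + (ad + bc)² = (ac + bd)² + (ad − bc)²:
  13 · 13 = 169: from (2² + 3²)(2² + 3²), take (2·2 − 3·3, 2·3 + 3·2) = (4 − 9, 6 + 6) = (-5, 12); dropping signs (only squares matter) gives (5, 12); check 5² + 12² = 25 + 144 = 169 ✓.
  169 · 61 = 10309: from (5² + 12²)(5² + 6²), take (5·5 − 12·6, 5·6 + 12·5) = (25 − 72, 30 + 60) = (-47, 90); dropping signs (only squares matter) gives (47, 90); check 47² + 90² = 2209 + 8100 = 10309 ✓.
  Scale by k = 4: (4·47, 4·90) = (188, 360).
Step 4: Order so x ≤ y and verify: 188² + 360² = 35344 + 129600 = 164944 = n. ✓

n = 164944 = 188² + 360² (one valid representation with x ≤ y).


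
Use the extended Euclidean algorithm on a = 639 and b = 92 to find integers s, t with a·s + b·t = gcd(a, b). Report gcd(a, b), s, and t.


Euclidean algorithm on (639, 92) — divide until remainder is 0:
  639 = 6 · 92 + 87
  92 = 1 · 87 + 5
  87 = 17 · 5 + 2
  5 = 2 · 2 + 1
  2 = 2 · 1 + 0
gcd(639, 92) = 1.
Track Bezout coefficients alongside the remainders: start with r₀ = 639 = a·1 + b·0 (s = 1, t = 0) and r₁ = 92 = a·0 + b·1 (s = 0, t = 1); each new remainder r_{k+1} = r_{k-1} − q_k·r_k inherits s_{k+1} = s_{k-1} − q_k·s_k, t_{k+1} = t_{k-1} − q_k·t_k, so r_k = a·s_k + b·t_k at every step:
  q = 6: r = 87, s = 1 − 6·0 = 1, t = 0 − 6·1 = -6  (check: 639·1 + 92·(-6) = 87)
  q = 1: r = 5, s = 0 − 1·1 = -1, t = 1 − 1·(-6) = 7  (check: 639·(-1) + 92·7 = 5)
  q = 17: r = 2, s = 1 − 17·(-1) = 18, t = -6 − 17·7 = -125  (check: 639·18 + 92·(-125) = 2)
  q = 2: r = 1, s = -1 − 2·18 = -37, t = 7 − 2·(-125) = 257  (check: 639·(-37) + 92·257 = 1)
The row with r = 1 (the gcd) gives the Bezout coefficients s = -37, t = 257.
Result: 639 · (-37) + 92 · (257) = 1.

gcd(639, 92) = 1; s = -37, t = 257 (check: 639·(-37) + 92·257 = 1).


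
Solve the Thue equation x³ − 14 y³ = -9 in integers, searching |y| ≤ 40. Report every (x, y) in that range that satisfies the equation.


The equation is x³ - 14y³ = -9. For fixed y, x³ = 14·y³ − 9, so a solution requires the RHS to be a perfect cube.
Strategy: iterate y from -40 to 40, compute RHS = 14·y³ − 9, and check whether it is a (positive or negative) perfect cube.
Check small values of y:
  y = 0: RHS = -9 is not a perfect cube.
  y = 1: RHS = 5 is not a perfect cube.
  y = -1: RHS = -23 is not a perfect cube.
  y = 2: RHS = 103 is not a perfect cube.
  y = -2: RHS = -121 is not a perfect cube.
  y = 3: RHS = 369 is not a perfect cube.
  y = -3: RHS = -387 is not a perfect cube.
Continuing the search up to |y| = 40 finds no solutions either.
No (x, y) in the scanned range satisfies the equation.

No integer solutions with |y| ≤ 40.


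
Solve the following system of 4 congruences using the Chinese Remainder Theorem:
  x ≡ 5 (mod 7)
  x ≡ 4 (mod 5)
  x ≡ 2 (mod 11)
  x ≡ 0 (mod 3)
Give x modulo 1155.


Product of moduli M = 7 · 5 · 11 · 3 = 1155.
Merge one congruence at a time:
  Start: x ≡ 5 (mod 7).
  Combine with x ≡ 4 (mod 5); new modulus lcm = 35.
    Write x = 5 + 7·t and substitute into x ≡ 4 (mod 5): 7·t ≡ 4 − 5 = -1 (mod 5).
    Reduce coefficients mod 5: 2·t ≡ 4 (mod 5).
    The inverse of 2 mod 5 is 3 (since 2·3 = 6 = 1·5 + 1), so t ≡ 3·4 = 12 ≡ 2 (mod 5).
    Then x = 5 + 7·2 = 19, valid modulo lcm(7, 5) = 35: x ≡ 19 (mod 35).
  Combine with x ≡ 2 (mod 11); new modulus lcm = 385.
    Write x = 19 + 35·t and substitute into x ≡ 2 (mod 11): 35·t ≡ 2 − 19 = -17 (mod 11).
    Reduce coefficients mod 11: 2·t ≡ 5 (mod 11).
    The inverse of 2 mod 11 is 6 (since 2·6 = 12 = 1·11 + 1), so t ≡ 6·5 = 30 ≡ 8 (mod 11).
    Then x = 19 + 35·8 = 299, valid modulo lcm(35, 11) = 385: x ≡ 299 (mod 385).
  Combine with x ≡ 0 (mod 3); new modulus lcm = 1155.
    Write x = 299 + 385·t and substitute into x ≡ 0 (mod 3): 385·t ≡ 0 − 299 = -299 (mod 3).
    Reduce coefficients mod 3: 1·t ≡ 1 (mod 3).
    So t ≡ 1 (mod 3).
    Then x = 299 + 385·1 = 684, valid modulo lcm(385, 3) = 1155: x ≡ 684 (mod 1155).
Verify against each original: 684 mod 7 = 5, 684 mod 5 = 4, 684 mod 11 = 2, 684 mod 3 = 0.

x ≡ 684 (mod 1155).


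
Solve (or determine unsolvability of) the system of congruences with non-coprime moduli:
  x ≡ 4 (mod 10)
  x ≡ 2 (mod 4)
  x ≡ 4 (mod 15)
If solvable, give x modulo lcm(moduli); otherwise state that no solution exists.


Moduli 10, 4, 15 are not pairwise coprime, so CRT works modulo lcm(m_i) when all pairwise compatibility conditions hold.
Pairwise compatibility: gcd(m_i, m_j) must divide a_i - a_j for every pair.
Merge one congruence at a time:
  Start: x ≡ 4 (mod 10).
  Combine with x ≡ 2 (mod 4): gcd(10, 4) = 2; 2 - 4 = -2, which IS divisible by 2, so compatible.
    Write x = 4 + 10·t and substitute into x ≡ 2 (mod 4): 10·t ≡ 2 − 4 = -2 (mod 4).
    Divide the congruence (and modulus) by g = 2: 5·t ≡ -1 (mod 2).
    Reduce coefficients mod 2: 1·t ≡ 1 (mod 2).
    So t ≡ 1 (mod 2).
    Then x = 4 + 10·1 = 14, valid modulo lcm(10, 4) = 20: x ≡ 14 (mod 20).
  Combine with x ≡ 4 (mod 15): gcd(20, 15) = 5; 4 - 14 = -10, which IS divisible by 5, so compatible.
    Write x = 14 + 20·t and substitute into x ≡ 4 (mod 15): 20·t ≡ 4 − 14 = -10 (mod 15).
    Divide the congruence (and modulus) by g = 5: 4·t ≡ -2 (mod 3).
    Reduce coefficients mod 3: 1·t ≡ 1 (mod 3).
    So t ≡ 1 (mod 3).
    Then x = 14 + 20·1 = 34, valid modulo lcm(20, 15) = 60: x ≡ 34 (mod 60).
Verify: 34 mod 10 = 4, 34 mod 4 = 2, 34 mod 15 = 4.

x ≡ 34 (mod 60).


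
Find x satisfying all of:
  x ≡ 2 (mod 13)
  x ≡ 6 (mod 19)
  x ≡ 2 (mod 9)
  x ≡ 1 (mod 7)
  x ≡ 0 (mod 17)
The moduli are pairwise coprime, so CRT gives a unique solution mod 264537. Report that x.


Product of moduli M = 13 · 19 · 9 · 7 · 17 = 264537.
Merge one congruence at a time:
  Start: x ≡ 2 (mod 13).
  Combine with x ≡ 6 (mod 19); new modulus lcm = 247.
    Write x = 2 + 13·t and substitute into x ≡ 6 (mod 19): 13·t ≡ 6 − 2 = 4 (mod 19).
    The inverse of 13 mod 19 is 3 (since 13·3 = 39 = 2·19 + 1), so t ≡ 3·4 = 12 ≡ 12 (mod 19).
    Then x = 2 + 13·12 = 158, valid modulo lcm(13, 19) = 247: x ≡ 158 (mod 247).
  Combine with x ≡ 2 (mod 9); new modulus lcm = 2223.
    Write x = 158 + 247·t and substitute into x ≡ 2 (mod 9): 247·t ≡ 2 − 158 = -156 (mod 9).
    Reduce coefficients mod 9: 4·t ≡ 6 (mod 9).
    The inverse of 4 mod 9 is 7 (since 4·7 = 28 = 3·9 + 1), so t ≡ 7·6 = 42 ≡ 6 (mod 9).
    Then x = 158 + 247·6 = 1640, valid modulo lcm(247, 9) = 2223: x ≡ 1640 (mod 2223).
  Combine with x ≡ 1 (mod 7); new modulus lcm = 15561.
    Write x = 1640 + 2223·t and substitute into x ≡ 1 (mod 7): 2223·t ≡ 1 − 1640 = -1639 (mod 7).
    Reduce coefficients mod 7: 4·t ≡ 6 (mod 7).
    The inverse of 4 mod 7 is 2 (since 4·2 = 8 = 1·7 + 1), so t ≡ 2·6 = 12 ≡ 5 (mod 7).
    Then x = 1640 + 2223·5 = 12755, valid modulo lcm(2223, 7) = 15561: x ≡ 12755 (mod 15561).
  Combine with x ≡ 0 (mod 17); new modulus lcm = 264537.
    Write x = 12755 + 15561·t and substitute into x ≡ 0 (mod 17): 15561·t ≡ 0 − 12755 = -12755 (mod 17).
    Reduce coefficients mod 17: 6·t ≡ 12 (mod 17).
    The inverse of 6 mod 17 is 3 (since 6·3 = 18 = 1·17 + 1), so t ≡ 3·12 = 36 ≡ 2 (mod 17).
    Then x = 12755 + 15561·2 = 43877, valid modulo lcm(15561, 17) = 264537: x ≡ 43877 (mod 264537).
Verify against each original: 43877 mod 13 = 2, 43877 mod 19 = 6, 43877 mod 9 = 2, 43877 mod 7 = 1, 43877 mod 17 = 0.

x ≡ 43877 (mod 264537).


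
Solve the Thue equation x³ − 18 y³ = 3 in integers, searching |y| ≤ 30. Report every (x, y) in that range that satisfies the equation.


The equation is x³ - 18y³ = 3. For fixed y, x³ = 18·y³ + 3, so a solution requires the RHS to be a perfect cube.
Strategy: iterate y from -30 to 30, compute RHS = 18·y³ + 3, and check whether it is a (positive or negative) perfect cube.
Check small values of y:
  y = 0: RHS = 3 is not a perfect cube.
  y = 1: RHS = 21 is not a perfect cube.
  y = -1: RHS = -15 is not a perfect cube.
  y = 2: RHS = 147 is not a perfect cube.
  y = -2: RHS = -141 is not a perfect cube.
  y = 3: RHS = 489 is not a perfect cube.
  y = -3: RHS = -483 is not a perfect cube.
Continuing the search up to |y| = 30 finds no solutions either.
No (x, y) in the scanned range satisfies the equation.

No integer solutions with |y| ≤ 30.


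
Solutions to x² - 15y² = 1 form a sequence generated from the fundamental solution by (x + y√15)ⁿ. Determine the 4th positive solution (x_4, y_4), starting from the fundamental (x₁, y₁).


Step 1: Find the fundamental solution (x₁, y₁) of x² - 15y² = 1.
  Expand √15 as a continued fraction. a₀ = ⌊√15⌋ = 3; iterate m_{k+1} = d_k·a_k − m_k, d_{k+1} = (15 − m_{k+1}²)/d_k, a_{k+1} = ⌊(a₀ + m_{k+1})/d_{k+1}⌋ (starting m₀ = 0, d₀ = 1), with convergents p_k = a_k·p_{k-1} + p_{k-2}, q_k = a_k·q_{k-1} + q_{k-2} (p₋₁ = 1, q₋₁ = 0):
  k = 0: a₀ = 3; p₀/q₀ = 3/1; p₀² − 15·q₀² = 9 − 15 = -6.
  k = 1: m = 3, d = 6, a = ⌊(3 + 3)/6⌋ = 1; p/q = (1·3 + 1)/(1·1 + 0) = 4/1; p² − 15·q² = 16 − 15 = 1.
  The first convergent with p² − 15·q² = 1 gives the fundamental solution (x₁, y₁) = (4, 1).
Step 2: Apply the recurrence (x_{n+1}, y_{n+1}) = (x₁x_n + 15y₁y_n, x₁y_n + y₁x_n) repeatedly.
  From (x_1, y_1) = (4, 1): x_2 = 4·4 + 15·1·1 = 31; y_2 = 4·1 + 1·4 = 8.
  From (x_2, y_2) = (31, 8): x_3 = 4·31 + 15·1·8 = 244; y_3 = 4·8 + 1·31 = 63.
  From (x_3, y_3) = (244, 63): x_4 = 4·244 + 15·1·63 = 1921; y_4 = 4·63 + 1·244 = 496.
Step 3: Verify x_4² - 15·y_4² = 3690241 - 3690240 = 1 (should be 1). ✓

(x_1, y_1) = (4, 1); (x_4, y_4) = (1921, 496).


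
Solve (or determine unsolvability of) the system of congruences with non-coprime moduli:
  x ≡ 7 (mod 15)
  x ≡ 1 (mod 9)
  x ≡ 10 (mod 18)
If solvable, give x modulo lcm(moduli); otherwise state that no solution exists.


Moduli 15, 9, 18 are not pairwise coprime, so CRT works modulo lcm(m_i) when all pairwise compatibility conditions hold.
Pairwise compatibility: gcd(m_i, m_j) must divide a_i - a_j for every pair.
Merge one congruence at a time:
  Start: x ≡ 7 (mod 15).
  Combine with x ≡ 1 (mod 9): gcd(15, 9) = 3; 1 - 7 = -6, which IS divisible by 3, so compatible.
    Write x = 7 + 15·t and substitute into x ≡ 1 (mod 9): 15·t ≡ 1 − 7 = -6 (mod 9).
    Divide the congruence (and modulus) by g = 3: 5·t ≡ -2 (mod 3).
    Reduce coefficients mod 3: 2·t ≡ 1 (mod 3).
    The inverse of 2 mod 3 is 2 (since 2·2 = 4 = 1·3 + 1), so t ≡ 2·1 = 2 ≡ 2 (mod 3).
    Then x = 7 + 15·2 = 37, valid modulo lcm(15, 9) = 45: x ≡ 37 (mod 45).
  Combine with x ≡ 10 (mod 18): gcd(45, 18) = 9; 10 - 37 = -27, which IS divisible by 9, so compatible.
    Write x = 37 + 45·t and substitute into x ≡ 10 (mod 18): 45·t ≡ 10 − 37 = -27 (mod 18).
    Divide the congruence (and modulus) by g = 9: 5·t ≡ -3 (mod 2).
    Reduce coefficients mod 2: 1·t ≡ 1 (mod 2).
    So t ≡ 1 (mod 2).
    Then x = 37 + 45·1 = 82, valid modulo lcm(45, 18) = 90: x ≡ 82 (mod 90).
Verify: 82 mod 15 = 7, 82 mod 9 = 1, 82 mod 18 = 10.

x ≡ 82 (mod 90).


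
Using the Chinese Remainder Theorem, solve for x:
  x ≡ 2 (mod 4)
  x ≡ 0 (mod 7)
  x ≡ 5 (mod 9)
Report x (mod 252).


Moduli 4, 7, 9 are pairwise coprime; by CRT there is a unique solution modulo M = 4 · 7 · 9 = 252.
Solve pairwise, accumulating the modulus:
  Start with x ≡ 2 (mod 4).
  Combine with x ≡ 0 (mod 7): since gcd(4, 7) = 1, we get a unique residue mod 28.
    Write x = 2 + 4·t and substitute into x ≡ 0 (mod 7): 4·t ≡ 0 − 2 = -2 (mod 7).
    Reduce coefficients mod 7: 4·t ≡ 5 (mod 7).
    The inverse of 4 mod 7 is 2 (since 4·2 = 8 = 1·7 + 1), so t ≡ 2·5 = 10 ≡ 3 (mod 7).
    Then x = 2 + 4·3 = 14, valid modulo lcm(4, 7) = 28: x ≡ 14 (mod 28).
  Combine with x ≡ 5 (mod 9): since gcd(28, 9) = 1, we get a unique residue mod 252.
    Write x = 14 + 28·t and substitute into x ≡ 5 (mod 9): 28·t ≡ 5 − 14 = -9 (mod 9).
    Reduce coefficients mod 9: 1·t ≡ 0 (mod 9).
    So t ≡ 0 (mod 9).
    Then x = 14 + 28·0 = 14, valid modulo lcm(28, 9) = 252: x ≡ 14 (mod 252).
Verify: 14 mod 4 = 2 ✓, 14 mod 7 = 0 ✓, 14 mod 9 = 5 ✓.

x ≡ 14 (mod 252).


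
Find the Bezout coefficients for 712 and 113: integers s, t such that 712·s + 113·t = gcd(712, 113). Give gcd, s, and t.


Euclidean algorithm on (712, 113) — divide until remainder is 0:
  712 = 6 · 113 + 34
  113 = 3 · 34 + 11
  34 = 3 · 11 + 1
  11 = 11 · 1 + 0
gcd(712, 113) = 1.
Track Bezout coefficients alongside the remainders: start with r₀ = 712 = a·1 + b·0 (s = 1, t = 0) and r₁ = 113 = a·0 + b·1 (s = 0, t = 1); each new remainder r_{k+1} = r_{k-1} − q_k·r_k inherits s_{k+1} = s_{k-1} − q_k·s_k, t_{k+1} = t_{k-1} − q_k·t_k, so r_k = a·s_k + b·t_k at every step:
  q = 6: r = 34, s = 1 − 6·0 = 1, t = 0 − 6·1 = -6  (check: 712·1 + 113·(-6) = 34)
  q = 3: r = 11, s = 0 − 3·1 = -3, t = 1 − 3·(-6) = 19  (check: 712·(-3) + 113·19 = 11)
  q = 3: r = 1, s = 1 − 3·(-3) = 10, t = -6 − 3·19 = -63  (check: 712·10 + 113·(-63) = 1)
The row with r = 1 (the gcd) gives the Bezout coefficients s = 10, t = -63.
Result: 712 · (10) + 113 · (-63) = 1.

gcd(712, 113) = 1; s = 10, t = -63 (check: 712·10 + 113·(-63) = 1).
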